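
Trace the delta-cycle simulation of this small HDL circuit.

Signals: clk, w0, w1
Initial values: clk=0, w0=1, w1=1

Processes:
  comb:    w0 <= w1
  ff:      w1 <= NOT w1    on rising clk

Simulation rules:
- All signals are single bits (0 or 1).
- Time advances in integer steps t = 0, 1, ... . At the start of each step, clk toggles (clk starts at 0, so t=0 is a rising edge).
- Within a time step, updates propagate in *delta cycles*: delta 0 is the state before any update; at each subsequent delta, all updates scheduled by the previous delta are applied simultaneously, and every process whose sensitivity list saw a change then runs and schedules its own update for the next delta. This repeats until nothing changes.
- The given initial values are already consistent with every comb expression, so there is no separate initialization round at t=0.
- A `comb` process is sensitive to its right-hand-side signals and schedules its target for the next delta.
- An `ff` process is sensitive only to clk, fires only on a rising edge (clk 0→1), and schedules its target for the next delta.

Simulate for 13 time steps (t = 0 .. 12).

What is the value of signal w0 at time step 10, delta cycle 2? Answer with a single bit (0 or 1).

t=0 Δ0: w1=1 w0=1 clk=0
  Δ1: clk:0→1
  Δ2: w1:1→0
  Δ3: w0:1→0
  (3Δ to stable)
t=1 Δ0: w1=0 w0=0 clk=1
  Δ1: clk:1→0
  (1Δ to stable)
t=2 Δ0: w1=0 w0=0 clk=0
  Δ1: clk:0→1
  Δ2: w1:0→1
  Δ3: w0:0→1
  (3Δ to stable)
t=3 Δ0: w1=1 w0=1 clk=1
  Δ1: clk:1→0
  (1Δ to stable)
t=4 Δ0: w1=1 w0=1 clk=0
  Δ1: clk:0→1
  Δ2: w1:1→0
  Δ3: w0:1→0
  (3Δ to stable)
t=5 Δ0: w1=0 w0=0 clk=1
  Δ1: clk:1→0
  (1Δ to stable)
t=6 Δ0: w1=0 w0=0 clk=0
  Δ1: clk:0→1
  Δ2: w1:0→1
  Δ3: w0:0→1
  (3Δ to stable)
t=7 Δ0: w1=1 w0=1 clk=1
  Δ1: clk:1→0
  (1Δ to stable)
t=8 Δ0: w1=1 w0=1 clk=0
  Δ1: clk:0→1
  Δ2: w1:1→0
  Δ3: w0:1→0
  (3Δ to stable)
t=9 Δ0: w1=0 w0=0 clk=1
  Δ1: clk:1→0
  (1Δ to stable)
t=10 Δ0: w1=0 w0=0 clk=0
  Δ1: clk:0→1
  Δ2: w1:0→1
  Δ3: w0:0→1
  (3Δ to stable)
t=11 Δ0: w1=1 w0=1 clk=1
  Δ1: clk:1→0
  (1Δ to stable)
t=12 Δ0: w1=1 w0=1 clk=0
  Δ1: clk:0→1
  Δ2: w1:1→0
  Δ3: w0:1→0
  (3Δ to stable)

0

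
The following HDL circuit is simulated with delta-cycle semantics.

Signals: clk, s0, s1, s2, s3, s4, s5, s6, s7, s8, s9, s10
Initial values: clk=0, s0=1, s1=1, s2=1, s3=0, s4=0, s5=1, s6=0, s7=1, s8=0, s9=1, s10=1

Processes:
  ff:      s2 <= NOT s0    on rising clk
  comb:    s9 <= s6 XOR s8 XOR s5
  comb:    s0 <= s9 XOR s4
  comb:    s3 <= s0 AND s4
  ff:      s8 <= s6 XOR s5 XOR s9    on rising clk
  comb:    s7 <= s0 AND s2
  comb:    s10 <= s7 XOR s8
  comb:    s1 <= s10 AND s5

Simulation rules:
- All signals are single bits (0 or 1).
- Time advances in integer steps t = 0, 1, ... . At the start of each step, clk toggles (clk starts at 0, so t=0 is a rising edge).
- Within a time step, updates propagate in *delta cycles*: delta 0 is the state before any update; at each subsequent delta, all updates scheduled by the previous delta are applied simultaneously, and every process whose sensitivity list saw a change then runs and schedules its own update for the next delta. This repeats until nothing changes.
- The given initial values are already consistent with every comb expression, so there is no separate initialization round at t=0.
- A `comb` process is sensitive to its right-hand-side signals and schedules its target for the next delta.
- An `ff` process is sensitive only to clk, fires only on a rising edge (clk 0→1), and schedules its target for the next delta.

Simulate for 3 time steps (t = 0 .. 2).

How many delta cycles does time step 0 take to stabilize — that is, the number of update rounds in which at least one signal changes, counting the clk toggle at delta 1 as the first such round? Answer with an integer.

t0.Δ0 s2=1 s7=1 s1=1 s3=0 s10=1 s6=0 s9=1 clk=0 s4=0 s0=1 s5=1 s8=0
t0.Δ1 s2=1 s7=1 s1=1 s3=0 s10=1 s6=0 s9=1 clk=1 s4=0 s0=1 s5=1 s8=0
t0.Δ2 s2=0 s7=1 s1=1 s3=0 s10=1 s6=0 s9=1 clk=1 s4=0 s0=1 s5=1 s8=0
t0.Δ3 s2=0 s7=0 s1=1 s3=0 s10=1 s6=0 s9=1 clk=1 s4=0 s0=1 s5=1 s8=0
t0.Δ4 s2=0 s7=0 s1=1 s3=0 s10=0 s6=0 s9=1 clk=1 s4=0 s0=1 s5=1 s8=0
t0.Δ5 s2=0 s7=0 s1=0 s3=0 s10=0 s6=0 s9=1 clk=1 s4=0 s0=1 s5=1 s8=0
t1.Δ0 s2=0 s7=0 s1=0 s3=0 s10=0 s6=0 s9=1 clk=1 s4=0 s0=1 s5=1 s8=0
t1.Δ1 s2=0 s7=0 s1=0 s3=0 s10=0 s6=0 s9=1 clk=0 s4=0 s0=1 s5=1 s8=0
t2.Δ0 s2=0 s7=0 s1=0 s3=0 s10=0 s6=0 s9=1 clk=0 s4=0 s0=1 s5=1 s8=0
t2.Δ1 s2=0 s7=0 s1=0 s3=0 s10=0 s6=0 s9=1 clk=1 s4=0 s0=1 s5=1 s8=0

5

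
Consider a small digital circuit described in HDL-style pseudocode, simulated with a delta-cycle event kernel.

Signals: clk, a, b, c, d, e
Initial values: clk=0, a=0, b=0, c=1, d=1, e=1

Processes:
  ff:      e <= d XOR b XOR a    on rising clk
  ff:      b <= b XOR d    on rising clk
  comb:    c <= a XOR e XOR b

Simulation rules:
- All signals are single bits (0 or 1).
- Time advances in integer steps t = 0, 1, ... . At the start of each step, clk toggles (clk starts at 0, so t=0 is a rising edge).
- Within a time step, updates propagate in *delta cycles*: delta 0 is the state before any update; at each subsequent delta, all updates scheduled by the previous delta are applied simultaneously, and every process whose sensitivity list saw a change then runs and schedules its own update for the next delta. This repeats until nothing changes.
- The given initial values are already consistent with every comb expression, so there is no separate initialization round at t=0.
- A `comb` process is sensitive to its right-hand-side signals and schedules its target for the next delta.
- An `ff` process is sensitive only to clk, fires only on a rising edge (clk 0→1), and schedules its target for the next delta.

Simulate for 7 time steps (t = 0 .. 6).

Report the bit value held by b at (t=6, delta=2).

t=0 Δ0: a=0 d=1 clk=0 e=1 b=0 c=1
  Δ1: clk:0→1
  Δ2: b:0→1
  Δ3: c:1→0
  (3Δ to stable)
t=1 Δ0: a=0 d=1 clk=1 e=1 b=1 c=0
  Δ1: clk:1→0
  (1Δ to stable)
t=2 Δ0: a=0 d=1 clk=0 e=1 b=1 c=0
  Δ1: clk:0→1
  Δ2: e:1→0, b:1→0
  (2Δ to stable)
t=3 Δ0: a=0 d=1 clk=1 e=0 b=0 c=0
  Δ1: clk:1→0
  (1Δ to stable)
t=4 Δ0: a=0 d=1 clk=0 e=0 b=0 c=0
  Δ1: clk:0→1
  Δ2: e:0→1, b:0→1
  (2Δ to stable)
t=5 Δ0: a=0 d=1 clk=1 e=1 b=1 c=0
  Δ1: clk:1→0
  (1Δ to stable)
t=6 Δ0: a=0 d=1 clk=0 e=1 b=1 c=0
  Δ1: clk:0→1
  Δ2: e:1→0, b:1→0
  (2Δ to stable)

0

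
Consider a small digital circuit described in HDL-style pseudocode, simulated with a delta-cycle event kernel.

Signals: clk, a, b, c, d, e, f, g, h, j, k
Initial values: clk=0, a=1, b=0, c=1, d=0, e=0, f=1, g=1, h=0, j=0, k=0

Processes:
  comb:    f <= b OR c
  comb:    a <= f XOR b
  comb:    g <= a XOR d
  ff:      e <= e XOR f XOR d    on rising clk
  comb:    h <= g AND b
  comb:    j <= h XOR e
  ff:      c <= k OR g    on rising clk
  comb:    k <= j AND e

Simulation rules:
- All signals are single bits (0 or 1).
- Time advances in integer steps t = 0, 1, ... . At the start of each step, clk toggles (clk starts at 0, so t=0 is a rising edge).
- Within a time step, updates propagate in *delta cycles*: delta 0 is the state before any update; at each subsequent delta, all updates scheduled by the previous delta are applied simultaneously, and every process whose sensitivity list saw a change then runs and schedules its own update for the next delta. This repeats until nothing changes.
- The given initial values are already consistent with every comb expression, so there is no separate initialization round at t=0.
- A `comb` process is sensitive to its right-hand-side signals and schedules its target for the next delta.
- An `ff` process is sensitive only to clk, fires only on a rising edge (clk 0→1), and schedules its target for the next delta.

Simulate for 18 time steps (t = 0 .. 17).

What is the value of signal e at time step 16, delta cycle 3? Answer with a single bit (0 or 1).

1

t=0 Δ0: f=1 g=1 j=0 a=1 b=0 k=0 d=0 clk=0 c=1 e=0 h=0
  Δ1: clk:0→1
  Δ2: e:0→1
  Δ3: j:0→1
  Δ4: k:0→1
  (4Δ to stable)
t=1 Δ0: f=1 g=1 j=1 a=1 b=0 k=1 d=0 clk=1 c=1 e=1 h=0
  Δ1: clk:1→0
  (1Δ to stable)
t=2 Δ0: f=1 g=1 j=1 a=1 b=0 k=1 d=0 clk=0 c=1 e=1 h=0
  Δ1: clk:0→1
  Δ2: e:1→0
  Δ3: j:1→0, k:1→0
  (3Δ to stable)
t=3 Δ0: f=1 g=1 j=0 a=1 b=0 k=0 d=0 clk=1 c=1 e=0 h=0
  Δ1: clk:1→0
  (1Δ to stable)
t=4 Δ0: f=1 g=1 j=0 a=1 b=0 k=0 d=0 clk=0 c=1 e=0 h=0
  Δ1: clk:0→1
  Δ2: e:0→1
  Δ3: j:0→1
  Δ4: k:0→1
  (4Δ to stable)
t=5 Δ0: f=1 g=1 j=1 a=1 b=0 k=1 d=0 clk=1 c=1 e=1 h=0
  Δ1: clk:1→0
  (1Δ to stable)
t=6 Δ0: f=1 g=1 j=1 a=1 b=0 k=1 d=0 clk=0 c=1 e=1 h=0
  Δ1: clk:0→1
  Δ2: e:1→0
  Δ3: j:1→0, k:1→0
  (3Δ to stable)
t=7 Δ0: f=1 g=1 j=0 a=1 b=0 k=0 d=0 clk=1 c=1 e=0 h=0
  Δ1: clk:1→0
  (1Δ to stable)
t=8 Δ0: f=1 g=1 j=0 a=1 b=0 k=0 d=0 clk=0 c=1 e=0 h=0
  Δ1: clk:0→1
  Δ2: e:0→1
  Δ3: j:0→1
  Δ4: k:0→1
  (4Δ to stable)
t=9 Δ0: f=1 g=1 j=1 a=1 b=0 k=1 d=0 clk=1 c=1 e=1 h=0
  Δ1: clk:1→0
  (1Δ to stable)
t=10 Δ0: f=1 g=1 j=1 a=1 b=0 k=1 d=0 clk=0 c=1 e=1 h=0
  Δ1: clk:0→1
  Δ2: e:1→0
  Δ3: j:1→0, k:1→0
  (3Δ to stable)
t=11 Δ0: f=1 g=1 j=0 a=1 b=0 k=0 d=0 clk=1 c=1 e=0 h=0
  Δ1: clk:1→0
  (1Δ to stable)
t=12 Δ0: f=1 g=1 j=0 a=1 b=0 k=0 d=0 clk=0 c=1 e=0 h=0
  Δ1: clk:0→1
  Δ2: e:0→1
  Δ3: j:0→1
  Δ4: k:0→1
  (4Δ to stable)
t=13 Δ0: f=1 g=1 j=1 a=1 b=0 k=1 d=0 clk=1 c=1 e=1 h=0
  Δ1: clk:1→0
  (1Δ to stable)
t=14 Δ0: f=1 g=1 j=1 a=1 b=0 k=1 d=0 clk=0 c=1 e=1 h=0
  Δ1: clk:0→1
  Δ2: e:1→0
  Δ3: j:1→0, k:1→0
  (3Δ to stable)
t=15 Δ0: f=1 g=1 j=0 a=1 b=0 k=0 d=0 clk=1 c=1 e=0 h=0
  Δ1: clk:1→0
  (1Δ to stable)
t=16 Δ0: f=1 g=1 j=0 a=1 b=0 k=0 d=0 clk=0 c=1 e=0 h=0
  Δ1: clk:0→1
  Δ2: e:0→1
  Δ3: j:0→1
  Δ4: k:0→1
  (4Δ to stable)
t=17 Δ0: f=1 g=1 j=1 a=1 b=0 k=1 d=0 clk=1 c=1 e=1 h=0
  Δ1: clk:1→0
  (1Δ to stable)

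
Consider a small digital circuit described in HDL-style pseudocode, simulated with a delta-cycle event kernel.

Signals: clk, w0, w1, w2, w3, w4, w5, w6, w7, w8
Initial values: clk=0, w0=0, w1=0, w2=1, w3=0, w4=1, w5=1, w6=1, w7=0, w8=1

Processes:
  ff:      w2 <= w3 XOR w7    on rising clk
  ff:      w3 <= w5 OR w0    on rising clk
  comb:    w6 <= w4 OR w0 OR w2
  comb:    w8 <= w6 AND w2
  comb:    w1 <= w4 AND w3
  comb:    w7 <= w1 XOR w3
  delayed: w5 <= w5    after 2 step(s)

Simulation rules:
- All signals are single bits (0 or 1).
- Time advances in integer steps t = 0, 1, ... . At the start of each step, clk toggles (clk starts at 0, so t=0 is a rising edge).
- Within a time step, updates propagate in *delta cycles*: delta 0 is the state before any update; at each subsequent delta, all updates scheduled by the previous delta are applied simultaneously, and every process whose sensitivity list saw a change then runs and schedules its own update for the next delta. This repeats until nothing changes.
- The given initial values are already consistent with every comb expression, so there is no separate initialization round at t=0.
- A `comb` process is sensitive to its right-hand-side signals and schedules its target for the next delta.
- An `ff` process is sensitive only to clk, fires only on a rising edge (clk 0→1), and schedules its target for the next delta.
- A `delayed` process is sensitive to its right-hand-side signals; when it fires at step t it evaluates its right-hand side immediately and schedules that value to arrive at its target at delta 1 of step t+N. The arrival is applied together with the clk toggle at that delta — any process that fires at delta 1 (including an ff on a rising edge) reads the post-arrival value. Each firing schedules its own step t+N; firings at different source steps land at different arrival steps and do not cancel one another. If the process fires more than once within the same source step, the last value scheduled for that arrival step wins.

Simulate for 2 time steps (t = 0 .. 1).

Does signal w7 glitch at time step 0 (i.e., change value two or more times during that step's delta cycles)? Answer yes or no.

t0.Δ0 w2=1 w3=0 w0=0 w7=0 w8=1 w5=1 w6=1 clk=0 w1=0 w4=1
t0.Δ1 w2=1 w3=0 w0=0 w7=0 w8=1 w5=1 w6=1 clk=1 w1=0 w4=1
t0.Δ2 w2=0 w3=1 w0=0 w7=0 w8=1 w5=1 w6=1 clk=1 w1=0 w4=1
t0.Δ3 w2=0 w3=1 w0=0 w7=1 w8=0 w5=1 w6=1 clk=1 w1=1 w4=1
t0.Δ4 w2=0 w3=1 w0=0 w7=0 w8=0 w5=1 w6=1 clk=1 w1=1 w4=1
t1.Δ0 w2=0 w3=1 w0=0 w7=0 w8=0 w5=1 w6=1 clk=1 w1=1 w4=1
t1.Δ1 w2=0 w3=1 w0=0 w7=0 w8=0 w5=1 w6=1 clk=0 w1=1 w4=1

yes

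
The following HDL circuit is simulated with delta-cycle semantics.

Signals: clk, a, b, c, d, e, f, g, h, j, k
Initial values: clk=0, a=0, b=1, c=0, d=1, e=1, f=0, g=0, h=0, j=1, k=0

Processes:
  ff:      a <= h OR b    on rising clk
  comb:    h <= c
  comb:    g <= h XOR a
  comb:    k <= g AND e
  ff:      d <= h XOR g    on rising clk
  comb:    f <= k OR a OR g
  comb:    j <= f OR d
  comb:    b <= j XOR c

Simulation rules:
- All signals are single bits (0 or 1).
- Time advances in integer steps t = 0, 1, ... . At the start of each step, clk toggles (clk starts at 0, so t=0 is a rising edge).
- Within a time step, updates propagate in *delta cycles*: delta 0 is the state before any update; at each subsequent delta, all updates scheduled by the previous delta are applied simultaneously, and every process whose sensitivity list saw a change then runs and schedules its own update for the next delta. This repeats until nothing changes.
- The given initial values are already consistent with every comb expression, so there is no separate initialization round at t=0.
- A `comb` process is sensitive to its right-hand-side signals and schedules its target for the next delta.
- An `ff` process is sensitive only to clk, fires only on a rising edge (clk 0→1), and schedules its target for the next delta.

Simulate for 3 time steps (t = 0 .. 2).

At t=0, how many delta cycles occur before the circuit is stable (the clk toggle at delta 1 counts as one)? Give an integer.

5

t0.Δ0 c=0 k=0 g=0 h=0 clk=0 f=0 a=0 b=1 d=1 e=1 j=1
t0.Δ1 c=0 k=0 g=0 h=0 clk=1 f=0 a=0 b=1 d=1 e=1 j=1
t0.Δ2 c=0 k=0 g=0 h=0 clk=1 f=0 a=1 b=1 d=0 e=1 j=1
t0.Δ3 c=0 k=0 g=1 h=0 clk=1 f=1 a=1 b=1 d=0 e=1 j=0
t0.Δ4 c=0 k=1 g=1 h=0 clk=1 f=1 a=1 b=0 d=0 e=1 j=1
t0.Δ5 c=0 k=1 g=1 h=0 clk=1 f=1 a=1 b=1 d=0 e=1 j=1
t1.Δ0 c=0 k=1 g=1 h=0 clk=1 f=1 a=1 b=1 d=0 e=1 j=1
t1.Δ1 c=0 k=1 g=1 h=0 clk=0 f=1 a=1 b=1 d=0 e=1 j=1
t2.Δ0 c=0 k=1 g=1 h=0 clk=0 f=1 a=1 b=1 d=0 e=1 j=1
t2.Δ1 c=0 k=1 g=1 h=0 clk=1 f=1 a=1 b=1 d=0 e=1 j=1
t2.Δ2 c=0 k=1 g=1 h=0 clk=1 f=1 a=1 b=1 d=1 e=1 j=1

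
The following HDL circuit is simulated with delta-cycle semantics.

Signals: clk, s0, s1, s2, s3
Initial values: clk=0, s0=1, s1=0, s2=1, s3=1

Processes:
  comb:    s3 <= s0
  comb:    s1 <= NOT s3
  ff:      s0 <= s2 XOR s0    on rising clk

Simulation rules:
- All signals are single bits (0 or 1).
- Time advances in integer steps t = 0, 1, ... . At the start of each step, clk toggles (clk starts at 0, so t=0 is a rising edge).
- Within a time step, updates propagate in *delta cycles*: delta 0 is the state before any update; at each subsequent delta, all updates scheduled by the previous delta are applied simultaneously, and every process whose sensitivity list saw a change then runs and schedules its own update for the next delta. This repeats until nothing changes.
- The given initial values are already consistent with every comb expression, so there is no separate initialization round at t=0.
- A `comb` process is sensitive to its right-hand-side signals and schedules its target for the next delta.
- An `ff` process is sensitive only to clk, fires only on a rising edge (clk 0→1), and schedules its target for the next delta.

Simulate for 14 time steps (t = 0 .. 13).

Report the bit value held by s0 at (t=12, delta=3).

0

[bits: s1,s2,s3,s0,clk]
t=0: Δ0=01110 Δ1=01111 Δ2=01101 Δ3=01001 Δ4=11001 | 4Δ
t=1: Δ0=11001 Δ1=11000 | 1Δ
t=2: Δ0=11000 Δ1=11001 Δ2=11011 Δ3=11111 Δ4=01111 | 4Δ
t=3: Δ0=01111 Δ1=01110 | 1Δ
t=4: Δ0=01110 Δ1=01111 Δ2=01101 Δ3=01001 Δ4=11001 | 4Δ
t=5: Δ0=11001 Δ1=11000 | 1Δ
t=6: Δ0=11000 Δ1=11001 Δ2=11011 Δ3=11111 Δ4=01111 | 4Δ
t=7: Δ0=01111 Δ1=01110 | 1Δ
t=8: Δ0=01110 Δ1=01111 Δ2=01101 Δ3=01001 Δ4=11001 | 4Δ
t=9: Δ0=11001 Δ1=11000 | 1Δ
t=10: Δ0=11000 Δ1=11001 Δ2=11011 Δ3=11111 Δ4=01111 | 4Δ
t=11: Δ0=01111 Δ1=01110 | 1Δ
t=12: Δ0=01110 Δ1=01111 Δ2=01101 Δ3=01001 Δ4=11001 | 4Δ
t=13: Δ0=11001 Δ1=11000 | 1Δ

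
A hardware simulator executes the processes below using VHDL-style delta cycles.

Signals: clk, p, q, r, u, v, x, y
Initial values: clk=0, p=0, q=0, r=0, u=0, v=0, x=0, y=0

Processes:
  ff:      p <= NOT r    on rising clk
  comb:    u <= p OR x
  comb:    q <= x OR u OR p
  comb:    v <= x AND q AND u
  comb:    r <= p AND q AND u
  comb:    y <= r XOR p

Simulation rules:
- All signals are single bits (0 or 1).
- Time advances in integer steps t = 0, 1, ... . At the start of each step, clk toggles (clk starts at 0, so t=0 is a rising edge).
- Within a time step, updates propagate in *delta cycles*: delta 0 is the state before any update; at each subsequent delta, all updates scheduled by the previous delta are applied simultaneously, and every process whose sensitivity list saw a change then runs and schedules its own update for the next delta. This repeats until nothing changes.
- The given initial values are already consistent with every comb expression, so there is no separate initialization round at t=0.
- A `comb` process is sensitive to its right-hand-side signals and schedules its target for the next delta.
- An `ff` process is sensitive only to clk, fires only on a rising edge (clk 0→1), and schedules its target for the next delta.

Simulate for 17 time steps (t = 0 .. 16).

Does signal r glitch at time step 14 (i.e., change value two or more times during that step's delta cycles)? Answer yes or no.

no

[bits: x,q,y,v,clk,u,r,p]
t=0: Δ0=00000000 Δ1=00001000 Δ2=00001001 Δ3=01101101 Δ4=01101111 Δ5=01001111 | 5Δ
t=1: Δ0=01001111 Δ1=01000111 | 1Δ
t=2: Δ0=01000111 Δ1=01001111 Δ2=01001110 Δ3=01101000 Δ4=00001000 | 4Δ
t=3: Δ0=00001000 Δ1=00000000 | 1Δ
t=4: Δ0=00000000 Δ1=00001000 Δ2=00001001 Δ3=01101101 Δ4=01101111 Δ5=01001111 | 5Δ
t=5: Δ0=01001111 Δ1=01000111 | 1Δ
t=6: Δ0=01000111 Δ1=01001111 Δ2=01001110 Δ3=01101000 Δ4=00001000 | 4Δ
t=7: Δ0=00001000 Δ1=00000000 | 1Δ
t=8: Δ0=00000000 Δ1=00001000 Δ2=00001001 Δ3=01101101 Δ4=01101111 Δ5=01001111 | 5Δ
t=9: Δ0=01001111 Δ1=01000111 | 1Δ
t=10: Δ0=01000111 Δ1=01001111 Δ2=01001110 Δ3=01101000 Δ4=00001000 | 4Δ
t=11: Δ0=00001000 Δ1=00000000 | 1Δ
t=12: Δ0=00000000 Δ1=00001000 Δ2=00001001 Δ3=01101101 Δ4=01101111 Δ5=01001111 | 5Δ
t=13: Δ0=01001111 Δ1=01000111 | 1Δ
t=14: Δ0=01000111 Δ1=01001111 Δ2=01001110 Δ3=01101000 Δ4=00001000 | 4Δ
t=15: Δ0=00001000 Δ1=00000000 | 1Δ
t=16: Δ0=00000000 Δ1=00001000 Δ2=00001001 Δ3=01101101 Δ4=01101111 Δ5=01001111 | 5Δ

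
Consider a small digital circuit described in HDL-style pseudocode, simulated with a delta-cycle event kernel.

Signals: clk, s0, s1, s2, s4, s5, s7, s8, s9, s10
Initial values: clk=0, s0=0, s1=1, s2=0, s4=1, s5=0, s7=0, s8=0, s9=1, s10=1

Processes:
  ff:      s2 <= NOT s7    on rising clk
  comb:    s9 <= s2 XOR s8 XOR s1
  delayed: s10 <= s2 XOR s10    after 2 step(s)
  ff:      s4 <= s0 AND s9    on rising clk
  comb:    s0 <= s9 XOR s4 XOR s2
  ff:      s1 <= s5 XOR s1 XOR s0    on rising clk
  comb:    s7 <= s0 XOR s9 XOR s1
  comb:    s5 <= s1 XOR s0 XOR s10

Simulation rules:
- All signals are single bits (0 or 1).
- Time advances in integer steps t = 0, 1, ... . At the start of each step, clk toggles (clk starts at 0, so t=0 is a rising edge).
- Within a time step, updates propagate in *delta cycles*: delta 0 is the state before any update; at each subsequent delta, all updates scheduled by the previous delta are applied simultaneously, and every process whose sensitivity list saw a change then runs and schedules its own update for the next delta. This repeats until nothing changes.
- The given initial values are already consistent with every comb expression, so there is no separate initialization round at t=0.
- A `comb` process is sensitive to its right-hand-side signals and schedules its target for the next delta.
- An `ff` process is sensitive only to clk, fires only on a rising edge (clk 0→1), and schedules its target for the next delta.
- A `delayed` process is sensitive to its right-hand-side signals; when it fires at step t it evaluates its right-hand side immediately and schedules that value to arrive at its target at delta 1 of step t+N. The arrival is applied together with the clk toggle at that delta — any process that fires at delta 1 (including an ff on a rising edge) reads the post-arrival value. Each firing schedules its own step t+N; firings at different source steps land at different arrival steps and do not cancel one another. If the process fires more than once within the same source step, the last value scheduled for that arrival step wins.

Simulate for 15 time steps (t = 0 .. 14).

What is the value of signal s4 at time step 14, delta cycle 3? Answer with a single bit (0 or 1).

0

[bits: s4,s1,s5,s9,clk,s2,s8,s10,s7,s0]
t=0: Δ0=1101000100 Δ1=1101100100 Δ2=0101110100 Δ3=0100110100 Δ4=0100110111 Δ5=0110110101 | 5Δ
t=1: Δ0=0110110101 Δ1=0110010101 | 1Δ
t=2: Δ0=0110010101 Δ1=0110110001 Δ2=0100110001 | 2Δ
t=3: Δ0=0100110001 Δ1=0100010001 | 1Δ
t=4: Δ0=0100010001 Δ1=0100110101 Δ2=0010110101 Δ3=0001110111 Δ4=0001110100 Δ5=0011110110 | 5Δ
t=5: Δ0=0011110110 Δ1=0011010110 | 1Δ
t=6: Δ0=0011010110 Δ1=0011110010 Δ2=0101100010 Δ3=0111100001 Δ4=0101100011 | 4Δ
t=7: Δ0=0101100011 Δ1=0101000011 | 1Δ
t=8: Δ0=0101000011 Δ1=0101100011 Δ2=1001100011 Δ3=1010100000 Δ4=1000100001 Δ5=1010100011 | 5Δ
t=9: Δ0=1010100011 Δ1=1010000011 | 1Δ
t=10: Δ0=1010000011 Δ1=1010100011 Δ2=0010100011 Δ3=0010100010 Δ4=0000100000 | 4Δ
t=11: Δ0=0000100000 Δ1=0000000000 | 1Δ
t=12: Δ0=0000000000 Δ1=0000100000 Δ2=0000110000 Δ3=0001110001 Δ4=0011110000 Δ5=0001110010 | 5Δ
t=13: Δ0=0001110010 Δ1=0001010010 | 1Δ
t=14: Δ0=0001010010 Δ1=0001110110 Δ2=0011100110 Δ3=0010100111 Δ4=0000100110 Δ5=0010100100 | 5Δ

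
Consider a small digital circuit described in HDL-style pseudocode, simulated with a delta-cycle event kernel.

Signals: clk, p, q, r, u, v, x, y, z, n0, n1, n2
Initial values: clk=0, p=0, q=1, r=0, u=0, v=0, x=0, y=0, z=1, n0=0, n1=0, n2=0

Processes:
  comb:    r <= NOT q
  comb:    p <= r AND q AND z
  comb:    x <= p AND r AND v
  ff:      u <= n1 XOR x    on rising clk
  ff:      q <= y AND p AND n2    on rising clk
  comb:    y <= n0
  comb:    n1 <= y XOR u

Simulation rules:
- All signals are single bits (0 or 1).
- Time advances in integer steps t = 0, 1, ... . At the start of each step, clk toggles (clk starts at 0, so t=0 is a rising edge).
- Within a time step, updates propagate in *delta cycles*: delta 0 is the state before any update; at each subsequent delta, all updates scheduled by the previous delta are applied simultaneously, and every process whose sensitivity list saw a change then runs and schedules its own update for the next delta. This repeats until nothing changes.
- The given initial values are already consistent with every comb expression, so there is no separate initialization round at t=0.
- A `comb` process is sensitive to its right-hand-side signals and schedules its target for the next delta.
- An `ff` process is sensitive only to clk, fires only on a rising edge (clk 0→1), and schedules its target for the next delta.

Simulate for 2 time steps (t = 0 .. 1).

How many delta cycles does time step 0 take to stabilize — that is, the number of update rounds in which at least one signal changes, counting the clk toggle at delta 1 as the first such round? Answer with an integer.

3

[bits: p,z,v,n2,u,clk,r,x,y,q,n1,n0]
t=0: Δ0=010000000100 Δ1=010001000100 Δ2=010001000000 Δ3=010001100000 | 3Δ
t=1: Δ0=010001100000 Δ1=010000100000 | 1Δ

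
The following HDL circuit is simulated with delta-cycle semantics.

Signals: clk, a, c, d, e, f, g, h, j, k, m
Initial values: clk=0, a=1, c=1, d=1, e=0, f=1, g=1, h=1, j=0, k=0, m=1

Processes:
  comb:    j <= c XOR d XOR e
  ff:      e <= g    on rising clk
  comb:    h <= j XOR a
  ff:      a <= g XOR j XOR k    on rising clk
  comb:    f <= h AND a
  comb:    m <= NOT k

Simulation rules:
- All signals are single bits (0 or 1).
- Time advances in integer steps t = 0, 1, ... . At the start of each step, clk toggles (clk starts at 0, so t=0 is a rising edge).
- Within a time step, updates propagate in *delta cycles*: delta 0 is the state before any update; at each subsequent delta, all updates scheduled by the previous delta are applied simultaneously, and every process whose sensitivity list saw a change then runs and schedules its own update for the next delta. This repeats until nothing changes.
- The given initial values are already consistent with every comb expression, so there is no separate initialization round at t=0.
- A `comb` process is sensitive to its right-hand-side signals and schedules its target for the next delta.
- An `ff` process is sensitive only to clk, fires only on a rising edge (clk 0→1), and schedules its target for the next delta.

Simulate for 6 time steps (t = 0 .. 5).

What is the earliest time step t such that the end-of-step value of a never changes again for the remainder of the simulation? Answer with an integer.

[bits: d,j,f,g,c,a,e,m,k,h,clk]
t=0: Δ0=10111101010 Δ1=10111101011 Δ2=10111111011 Δ3=11111111011 Δ4=11111111001 Δ5=11011111001 | 5Δ
t=1: Δ0=11011111001 Δ1=11011111000 | 1Δ
t=2: Δ0=11011111000 Δ1=11011111001 Δ2=11011011001 Δ3=11011011011 | 3Δ
t=3: Δ0=11011011011 Δ1=11011011010 | 1Δ
t=4: Δ0=11011011010 Δ1=11011011011 | 1Δ
t=5: Δ0=11011011011 Δ1=11011011010 | 1Δ

2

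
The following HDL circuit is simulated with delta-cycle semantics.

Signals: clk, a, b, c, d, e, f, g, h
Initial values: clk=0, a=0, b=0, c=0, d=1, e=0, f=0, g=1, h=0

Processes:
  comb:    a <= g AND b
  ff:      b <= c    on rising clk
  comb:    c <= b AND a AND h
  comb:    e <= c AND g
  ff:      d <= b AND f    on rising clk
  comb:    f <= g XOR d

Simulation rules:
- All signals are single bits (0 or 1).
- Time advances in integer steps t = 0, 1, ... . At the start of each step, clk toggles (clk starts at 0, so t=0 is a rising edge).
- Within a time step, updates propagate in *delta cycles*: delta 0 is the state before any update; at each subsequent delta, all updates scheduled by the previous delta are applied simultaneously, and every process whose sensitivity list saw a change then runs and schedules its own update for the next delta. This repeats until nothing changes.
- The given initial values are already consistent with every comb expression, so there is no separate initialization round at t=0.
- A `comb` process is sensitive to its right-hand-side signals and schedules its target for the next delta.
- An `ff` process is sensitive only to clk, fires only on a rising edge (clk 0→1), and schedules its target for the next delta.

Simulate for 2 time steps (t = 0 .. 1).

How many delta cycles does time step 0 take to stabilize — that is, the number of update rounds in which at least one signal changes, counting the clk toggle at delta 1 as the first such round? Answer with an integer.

t0.Δ0 a=0 g=1 h=0 clk=0 f=0 c=0 e=0 d=1 b=0
t0.Δ1 a=0 g=1 h=0 clk=1 f=0 c=0 e=0 d=1 b=0
t0.Δ2 a=0 g=1 h=0 clk=1 f=0 c=0 e=0 d=0 b=0
t0.Δ3 a=0 g=1 h=0 clk=1 f=1 c=0 e=0 d=0 b=0
t1.Δ0 a=0 g=1 h=0 clk=1 f=1 c=0 e=0 d=0 b=0
t1.Δ1 a=0 g=1 h=0 clk=0 f=1 c=0 e=0 d=0 b=0

3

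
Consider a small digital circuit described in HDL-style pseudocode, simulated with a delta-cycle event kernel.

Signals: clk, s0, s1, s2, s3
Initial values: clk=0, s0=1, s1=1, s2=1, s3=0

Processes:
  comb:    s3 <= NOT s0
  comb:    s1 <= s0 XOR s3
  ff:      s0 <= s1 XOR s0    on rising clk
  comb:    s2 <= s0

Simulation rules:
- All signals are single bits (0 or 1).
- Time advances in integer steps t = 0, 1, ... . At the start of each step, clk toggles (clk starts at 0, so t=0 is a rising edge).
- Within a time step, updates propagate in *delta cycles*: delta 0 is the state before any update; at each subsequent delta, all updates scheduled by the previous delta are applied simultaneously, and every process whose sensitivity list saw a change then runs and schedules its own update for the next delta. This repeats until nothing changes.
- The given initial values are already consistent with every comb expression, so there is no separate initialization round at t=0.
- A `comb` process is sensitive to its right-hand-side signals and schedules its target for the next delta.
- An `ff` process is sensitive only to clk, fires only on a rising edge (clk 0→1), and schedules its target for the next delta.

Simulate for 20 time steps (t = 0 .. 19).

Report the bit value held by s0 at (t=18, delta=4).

t=0 Δ0: s3=0 clk=0 s1=1 s0=1 s2=1
  Δ1: clk:0→1
  Δ2: s0:1→0
  Δ3: s3:0→1, s1:1→0, s2:1→0
  Δ4: s1:0→1
  (4Δ to stable)
t=1 Δ0: s3=1 clk=1 s1=1 s0=0 s2=0
  Δ1: clk:1→0
  (1Δ to stable)
t=2 Δ0: s3=1 clk=0 s1=1 s0=0 s2=0
  Δ1: clk:0→1
  Δ2: s0:0→1
  Δ3: s3:1→0, s1:1→0, s2:0→1
  Δ4: s1:0→1
  (4Δ to stable)
t=3 Δ0: s3=0 clk=1 s1=1 s0=1 s2=1
  Δ1: clk:1→0
  (1Δ to stable)
t=4 Δ0: s3=0 clk=0 s1=1 s0=1 s2=1
  Δ1: clk:0→1
  Δ2: s0:1→0
  Δ3: s3:0→1, s1:1→0, s2:1→0
  Δ4: s1:0→1
  (4Δ to stable)
t=5 Δ0: s3=1 clk=1 s1=1 s0=0 s2=0
  Δ1: clk:1→0
  (1Δ to stable)
t=6 Δ0: s3=1 clk=0 s1=1 s0=0 s2=0
  Δ1: clk:0→1
  Δ2: s0:0→1
  Δ3: s3:1→0, s1:1→0, s2:0→1
  Δ4: s1:0→1
  (4Δ to stable)
t=7 Δ0: s3=0 clk=1 s1=1 s0=1 s2=1
  Δ1: clk:1→0
  (1Δ to stable)
t=8 Δ0: s3=0 clk=0 s1=1 s0=1 s2=1
  Δ1: clk:0→1
  Δ2: s0:1→0
  Δ3: s3:0→1, s1:1→0, s2:1→0
  Δ4: s1:0→1
  (4Δ to stable)
t=9 Δ0: s3=1 clk=1 s1=1 s0=0 s2=0
  Δ1: clk:1→0
  (1Δ to stable)
t=10 Δ0: s3=1 clk=0 s1=1 s0=0 s2=0
  Δ1: clk:0→1
  Δ2: s0:0→1
  Δ3: s3:1→0, s1:1→0, s2:0→1
  Δ4: s1:0→1
  (4Δ to stable)
t=11 Δ0: s3=0 clk=1 s1=1 s0=1 s2=1
  Δ1: clk:1→0
  (1Δ to stable)
t=12 Δ0: s3=0 clk=0 s1=1 s0=1 s2=1
  Δ1: clk:0→1
  Δ2: s0:1→0
  Δ3: s3:0→1, s1:1→0, s2:1→0
  Δ4: s1:0→1
  (4Δ to stable)
t=13 Δ0: s3=1 clk=1 s1=1 s0=0 s2=0
  Δ1: clk:1→0
  (1Δ to stable)
t=14 Δ0: s3=1 clk=0 s1=1 s0=0 s2=0
  Δ1: clk:0→1
  Δ2: s0:0→1
  Δ3: s3:1→0, s1:1→0, s2:0→1
  Δ4: s1:0→1
  (4Δ to stable)
t=15 Δ0: s3=0 clk=1 s1=1 s0=1 s2=1
  Δ1: clk:1→0
  (1Δ to stable)
t=16 Δ0: s3=0 clk=0 s1=1 s0=1 s2=1
  Δ1: clk:0→1
  Δ2: s0:1→0
  Δ3: s3:0→1, s1:1→0, s2:1→0
  Δ4: s1:0→1
  (4Δ to stable)
t=17 Δ0: s3=1 clk=1 s1=1 s0=0 s2=0
  Δ1: clk:1→0
  (1Δ to stable)
t=18 Δ0: s3=1 clk=0 s1=1 s0=0 s2=0
  Δ1: clk:0→1
  Δ2: s0:0→1
  Δ3: s3:1→0, s1:1→0, s2:0→1
  Δ4: s1:0→1
  (4Δ to stable)
t=19 Δ0: s3=0 clk=1 s1=1 s0=1 s2=1
  Δ1: clk:1→0
  (1Δ to stable)

1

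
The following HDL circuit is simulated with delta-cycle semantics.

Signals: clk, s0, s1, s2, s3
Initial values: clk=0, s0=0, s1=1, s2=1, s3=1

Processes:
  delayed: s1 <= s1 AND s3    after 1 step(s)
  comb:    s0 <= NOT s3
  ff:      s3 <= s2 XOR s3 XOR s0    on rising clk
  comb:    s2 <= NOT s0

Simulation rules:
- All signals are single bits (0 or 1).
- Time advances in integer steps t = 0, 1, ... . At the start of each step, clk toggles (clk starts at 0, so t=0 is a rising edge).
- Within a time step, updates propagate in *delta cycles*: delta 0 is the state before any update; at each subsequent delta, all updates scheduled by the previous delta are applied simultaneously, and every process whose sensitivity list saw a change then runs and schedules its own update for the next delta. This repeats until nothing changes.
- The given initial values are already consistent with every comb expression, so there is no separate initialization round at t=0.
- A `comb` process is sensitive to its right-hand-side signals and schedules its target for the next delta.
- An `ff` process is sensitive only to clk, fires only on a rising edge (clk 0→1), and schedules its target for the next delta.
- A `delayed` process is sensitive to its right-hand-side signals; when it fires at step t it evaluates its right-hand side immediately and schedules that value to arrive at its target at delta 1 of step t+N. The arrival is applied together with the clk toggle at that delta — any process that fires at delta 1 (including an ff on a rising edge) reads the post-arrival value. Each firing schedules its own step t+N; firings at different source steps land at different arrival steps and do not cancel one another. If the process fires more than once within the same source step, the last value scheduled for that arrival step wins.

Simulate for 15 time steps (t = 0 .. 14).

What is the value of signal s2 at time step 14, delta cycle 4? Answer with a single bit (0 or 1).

[bits: s2,s0,s3,s1,clk]
t=0: Δ0=10110 Δ1=10111 Δ2=10011 Δ3=11011 Δ4=01011 | 4Δ
t=1: Δ0=01011 Δ1=01000 | 1Δ
t=2: Δ0=01000 Δ1=01001 Δ2=01101 Δ3=00101 Δ4=10101 | 4Δ
t=3: Δ0=10101 Δ1=10100 | 1Δ
t=4: Δ0=10100 Δ1=10101 Δ2=10001 Δ3=11001 Δ4=01001 | 4Δ
t=5: Δ0=01001 Δ1=01000 | 1Δ
t=6: Δ0=01000 Δ1=01001 Δ2=01101 Δ3=00101 Δ4=10101 | 4Δ
t=7: Δ0=10101 Δ1=10100 | 1Δ
t=8: Δ0=10100 Δ1=10101 Δ2=10001 Δ3=11001 Δ4=01001 | 4Δ
t=9: Δ0=01001 Δ1=01000 | 1Δ
t=10: Δ0=01000 Δ1=01001 Δ2=01101 Δ3=00101 Δ4=10101 | 4Δ
t=11: Δ0=10101 Δ1=10100 | 1Δ
t=12: Δ0=10100 Δ1=10101 Δ2=10001 Δ3=11001 Δ4=01001 | 4Δ
t=13: Δ0=01001 Δ1=01000 | 1Δ
t=14: Δ0=01000 Δ1=01001 Δ2=01101 Δ3=00101 Δ4=10101 | 4Δ

1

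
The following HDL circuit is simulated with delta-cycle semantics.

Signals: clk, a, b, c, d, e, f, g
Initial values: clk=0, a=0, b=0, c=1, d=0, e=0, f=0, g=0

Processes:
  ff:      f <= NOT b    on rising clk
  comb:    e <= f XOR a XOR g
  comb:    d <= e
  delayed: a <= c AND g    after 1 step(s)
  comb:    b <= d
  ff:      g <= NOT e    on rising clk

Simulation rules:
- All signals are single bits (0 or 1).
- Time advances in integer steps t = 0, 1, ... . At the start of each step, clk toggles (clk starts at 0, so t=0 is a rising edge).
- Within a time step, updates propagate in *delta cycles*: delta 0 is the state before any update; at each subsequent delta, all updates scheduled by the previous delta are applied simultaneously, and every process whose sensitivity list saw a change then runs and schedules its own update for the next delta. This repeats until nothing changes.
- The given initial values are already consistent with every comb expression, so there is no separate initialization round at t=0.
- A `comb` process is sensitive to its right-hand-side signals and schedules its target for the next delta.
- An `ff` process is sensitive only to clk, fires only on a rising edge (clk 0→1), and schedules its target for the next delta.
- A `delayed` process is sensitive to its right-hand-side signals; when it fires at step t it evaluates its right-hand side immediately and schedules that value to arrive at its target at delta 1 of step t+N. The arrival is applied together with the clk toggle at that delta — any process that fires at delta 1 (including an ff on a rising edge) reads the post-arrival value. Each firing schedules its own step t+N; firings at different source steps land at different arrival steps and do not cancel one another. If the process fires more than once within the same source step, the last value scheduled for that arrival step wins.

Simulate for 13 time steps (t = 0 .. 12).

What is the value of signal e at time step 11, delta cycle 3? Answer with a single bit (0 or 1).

[bits: a,d,f,e,clk,g,b,c]
t=0: Δ0=00000001 Δ1=00001001 Δ2=00101101 | 2Δ
t=1: Δ0=00101101 Δ1=10100101 Δ2=10110101 Δ3=11110101 Δ4=11110111 | 4Δ
t=2: Δ0=11110111 Δ1=11111111 Δ2=11011011 | 2Δ
t=3: Δ0=11011011 Δ1=01010011 Δ2=01000011 Δ3=00000011 Δ4=00000001 | 4Δ
t=4: Δ0=00000001 Δ1=00001001 Δ2=00101101 | 2Δ
t=5: Δ0=00101101 Δ1=10100101 Δ2=10110101 Δ3=11110101 Δ4=11110111 | 4Δ
t=6: Δ0=11110111 Δ1=11111111 Δ2=11011011 | 2Δ
t=7: Δ0=11011011 Δ1=01010011 Δ2=01000011 Δ3=00000011 Δ4=00000001 | 4Δ
t=8: Δ0=00000001 Δ1=00001001 Δ2=00101101 | 2Δ
t=9: Δ0=00101101 Δ1=10100101 Δ2=10110101 Δ3=11110101 Δ4=11110111 | 4Δ
t=10: Δ0=11110111 Δ1=11111111 Δ2=11011011 | 2Δ
t=11: Δ0=11011011 Δ1=01010011 Δ2=01000011 Δ3=00000011 Δ4=00000001 | 4Δ
t=12: Δ0=00000001 Δ1=00001001 Δ2=00101101 | 2Δ

0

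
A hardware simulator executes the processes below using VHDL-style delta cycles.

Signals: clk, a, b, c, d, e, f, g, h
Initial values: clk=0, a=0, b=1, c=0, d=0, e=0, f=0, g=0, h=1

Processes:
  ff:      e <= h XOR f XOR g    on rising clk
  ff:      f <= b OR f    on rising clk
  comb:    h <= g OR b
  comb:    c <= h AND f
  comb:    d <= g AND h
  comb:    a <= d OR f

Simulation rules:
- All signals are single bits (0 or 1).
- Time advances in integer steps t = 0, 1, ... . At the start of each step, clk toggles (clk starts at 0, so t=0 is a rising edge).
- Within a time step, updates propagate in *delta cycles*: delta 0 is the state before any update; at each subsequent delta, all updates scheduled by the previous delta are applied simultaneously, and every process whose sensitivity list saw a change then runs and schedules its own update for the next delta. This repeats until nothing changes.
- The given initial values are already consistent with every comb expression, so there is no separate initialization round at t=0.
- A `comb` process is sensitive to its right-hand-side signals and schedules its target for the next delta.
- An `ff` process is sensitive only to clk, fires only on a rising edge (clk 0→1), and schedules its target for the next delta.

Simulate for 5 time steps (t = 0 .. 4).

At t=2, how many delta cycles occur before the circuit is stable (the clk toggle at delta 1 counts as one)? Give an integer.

t=0 Δ0: h=1 d=0 g=0 clk=0 a=0 f=0 b=1 e=0 c=0
  Δ1: clk:0→1
  Δ2: f:0→1, e:0→1
  Δ3: a:0→1, c:0→1
  (3Δ to stable)
t=1 Δ0: h=1 d=0 g=0 clk=1 a=1 f=1 b=1 e=1 c=1
  Δ1: clk:1→0
  (1Δ to stable)
t=2 Δ0: h=1 d=0 g=0 clk=0 a=1 f=1 b=1 e=1 c=1
  Δ1: clk:0→1
  Δ2: e:1→0
  (2Δ to stable)
t=3 Δ0: h=1 d=0 g=0 clk=1 a=1 f=1 b=1 e=0 c=1
  Δ1: clk:1→0
  (1Δ to stable)
t=4 Δ0: h=1 d=0 g=0 clk=0 a=1 f=1 b=1 e=0 c=1
  Δ1: clk:0→1
  (1Δ to stable)

2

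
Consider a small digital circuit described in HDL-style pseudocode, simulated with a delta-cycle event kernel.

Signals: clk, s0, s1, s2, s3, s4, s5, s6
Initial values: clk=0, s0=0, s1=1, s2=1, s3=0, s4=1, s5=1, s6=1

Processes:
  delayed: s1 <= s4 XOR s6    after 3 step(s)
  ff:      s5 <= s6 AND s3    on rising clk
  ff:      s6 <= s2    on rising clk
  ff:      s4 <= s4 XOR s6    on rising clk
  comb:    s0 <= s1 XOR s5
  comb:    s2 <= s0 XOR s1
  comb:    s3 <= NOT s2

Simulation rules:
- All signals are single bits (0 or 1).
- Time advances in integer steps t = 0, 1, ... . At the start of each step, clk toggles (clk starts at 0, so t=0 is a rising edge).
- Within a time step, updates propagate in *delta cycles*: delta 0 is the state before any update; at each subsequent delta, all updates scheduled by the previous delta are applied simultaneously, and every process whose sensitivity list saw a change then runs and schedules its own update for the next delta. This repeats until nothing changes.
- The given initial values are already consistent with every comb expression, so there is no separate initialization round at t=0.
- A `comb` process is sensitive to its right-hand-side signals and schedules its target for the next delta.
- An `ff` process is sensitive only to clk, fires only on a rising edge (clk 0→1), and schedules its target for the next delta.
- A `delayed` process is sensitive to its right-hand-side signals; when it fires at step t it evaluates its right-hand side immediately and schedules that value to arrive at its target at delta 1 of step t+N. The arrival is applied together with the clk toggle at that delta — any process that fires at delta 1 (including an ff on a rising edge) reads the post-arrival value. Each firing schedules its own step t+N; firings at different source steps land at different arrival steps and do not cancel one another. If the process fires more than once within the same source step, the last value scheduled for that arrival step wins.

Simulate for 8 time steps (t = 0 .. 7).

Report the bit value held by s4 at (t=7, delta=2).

0

[bits: s6,s0,s2,s3,s5,s1,s4,clk]
t=0: Δ0=10101110 Δ1=10101111 Δ2=10100101 Δ3=11100101 Δ4=11000101 Δ5=11010101 | 5Δ
t=1: Δ0=11010101 Δ1=11010100 | 1Δ
t=2: Δ0=11010100 Δ1=11010101 Δ2=01011111 Δ3=00011111 Δ4=00111111 Δ5=00101111 | 5Δ
t=3: Δ0=00101111 Δ1=00101110 | 1Δ
t=4: Δ0=00101110 Δ1=00101111 Δ2=10100111 Δ3=11100111 Δ4=11000111 Δ5=11010111 | 5Δ
t=5: Δ0=11010111 Δ1=11010110 | 1Δ
t=6: Δ0=11010110 Δ1=11010111 Δ2=01011101 Δ3=00011101 Δ4=00111101 Δ5=00101101 | 5Δ
t=7: Δ0=00101101 Δ1=00101000 Δ2=01001000 Δ3=01111000 Δ4=01101000 | 4Δ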